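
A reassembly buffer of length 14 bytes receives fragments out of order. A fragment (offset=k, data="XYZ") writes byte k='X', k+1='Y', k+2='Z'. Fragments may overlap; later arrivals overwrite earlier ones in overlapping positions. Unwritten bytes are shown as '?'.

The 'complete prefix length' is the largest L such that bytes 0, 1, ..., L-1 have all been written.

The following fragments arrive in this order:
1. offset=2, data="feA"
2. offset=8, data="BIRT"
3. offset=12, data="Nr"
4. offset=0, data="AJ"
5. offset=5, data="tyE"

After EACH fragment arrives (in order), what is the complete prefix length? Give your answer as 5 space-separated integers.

Answer: 0 0 0 5 14

Derivation:
Fragment 1: offset=2 data="feA" -> buffer=??feA????????? -> prefix_len=0
Fragment 2: offset=8 data="BIRT" -> buffer=??feA???BIRT?? -> prefix_len=0
Fragment 3: offset=12 data="Nr" -> buffer=??feA???BIRTNr -> prefix_len=0
Fragment 4: offset=0 data="AJ" -> buffer=AJfeA???BIRTNr -> prefix_len=5
Fragment 5: offset=5 data="tyE" -> buffer=AJfeAtyEBIRTNr -> prefix_len=14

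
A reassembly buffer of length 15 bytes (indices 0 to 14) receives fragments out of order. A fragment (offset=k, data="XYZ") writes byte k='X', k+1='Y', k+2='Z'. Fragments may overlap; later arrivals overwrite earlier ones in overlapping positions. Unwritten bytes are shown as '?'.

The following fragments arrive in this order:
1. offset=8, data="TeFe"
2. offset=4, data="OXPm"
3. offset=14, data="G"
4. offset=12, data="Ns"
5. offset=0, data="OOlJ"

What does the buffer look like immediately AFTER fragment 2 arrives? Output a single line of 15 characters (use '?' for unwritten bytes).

Answer: ????OXPmTeFe???

Derivation:
Fragment 1: offset=8 data="TeFe" -> buffer=????????TeFe???
Fragment 2: offset=4 data="OXPm" -> buffer=????OXPmTeFe???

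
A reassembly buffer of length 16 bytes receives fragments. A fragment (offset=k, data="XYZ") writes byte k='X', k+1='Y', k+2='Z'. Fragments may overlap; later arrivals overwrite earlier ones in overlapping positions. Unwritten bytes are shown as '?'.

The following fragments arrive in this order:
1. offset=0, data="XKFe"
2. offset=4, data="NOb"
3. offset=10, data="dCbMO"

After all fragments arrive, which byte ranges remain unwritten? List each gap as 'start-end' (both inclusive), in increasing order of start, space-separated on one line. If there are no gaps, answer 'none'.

Answer: 7-9 15-15

Derivation:
Fragment 1: offset=0 len=4
Fragment 2: offset=4 len=3
Fragment 3: offset=10 len=5
Gaps: 7-9 15-15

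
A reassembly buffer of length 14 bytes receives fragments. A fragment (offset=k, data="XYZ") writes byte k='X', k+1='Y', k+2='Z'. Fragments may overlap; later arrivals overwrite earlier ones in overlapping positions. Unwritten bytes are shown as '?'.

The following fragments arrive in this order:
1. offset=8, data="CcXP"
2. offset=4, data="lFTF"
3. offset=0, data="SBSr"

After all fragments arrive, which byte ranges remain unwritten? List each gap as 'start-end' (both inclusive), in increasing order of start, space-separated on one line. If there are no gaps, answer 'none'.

Fragment 1: offset=8 len=4
Fragment 2: offset=4 len=4
Fragment 3: offset=0 len=4
Gaps: 12-13

Answer: 12-13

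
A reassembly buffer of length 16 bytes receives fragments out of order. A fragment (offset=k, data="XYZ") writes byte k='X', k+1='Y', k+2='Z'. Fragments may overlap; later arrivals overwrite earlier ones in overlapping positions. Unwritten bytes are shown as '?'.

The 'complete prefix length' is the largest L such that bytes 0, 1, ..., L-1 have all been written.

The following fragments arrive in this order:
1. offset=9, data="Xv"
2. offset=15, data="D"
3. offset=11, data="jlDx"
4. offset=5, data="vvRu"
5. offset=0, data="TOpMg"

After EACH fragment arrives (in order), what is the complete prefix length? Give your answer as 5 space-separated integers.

Fragment 1: offset=9 data="Xv" -> buffer=?????????Xv????? -> prefix_len=0
Fragment 2: offset=15 data="D" -> buffer=?????????Xv????D -> prefix_len=0
Fragment 3: offset=11 data="jlDx" -> buffer=?????????XvjlDxD -> prefix_len=0
Fragment 4: offset=5 data="vvRu" -> buffer=?????vvRuXvjlDxD -> prefix_len=0
Fragment 5: offset=0 data="TOpMg" -> buffer=TOpMgvvRuXvjlDxD -> prefix_len=16

Answer: 0 0 0 0 16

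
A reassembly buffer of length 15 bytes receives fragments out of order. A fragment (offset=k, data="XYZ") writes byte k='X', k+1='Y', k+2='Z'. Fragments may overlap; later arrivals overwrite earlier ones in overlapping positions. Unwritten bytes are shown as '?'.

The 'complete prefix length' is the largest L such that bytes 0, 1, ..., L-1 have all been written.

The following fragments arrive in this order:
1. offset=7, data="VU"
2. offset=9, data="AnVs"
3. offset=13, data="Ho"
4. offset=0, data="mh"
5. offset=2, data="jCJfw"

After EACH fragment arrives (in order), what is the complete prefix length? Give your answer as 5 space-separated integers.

Answer: 0 0 0 2 15

Derivation:
Fragment 1: offset=7 data="VU" -> buffer=???????VU?????? -> prefix_len=0
Fragment 2: offset=9 data="AnVs" -> buffer=???????VUAnVs?? -> prefix_len=0
Fragment 3: offset=13 data="Ho" -> buffer=???????VUAnVsHo -> prefix_len=0
Fragment 4: offset=0 data="mh" -> buffer=mh?????VUAnVsHo -> prefix_len=2
Fragment 5: offset=2 data="jCJfw" -> buffer=mhjCJfwVUAnVsHo -> prefix_len=15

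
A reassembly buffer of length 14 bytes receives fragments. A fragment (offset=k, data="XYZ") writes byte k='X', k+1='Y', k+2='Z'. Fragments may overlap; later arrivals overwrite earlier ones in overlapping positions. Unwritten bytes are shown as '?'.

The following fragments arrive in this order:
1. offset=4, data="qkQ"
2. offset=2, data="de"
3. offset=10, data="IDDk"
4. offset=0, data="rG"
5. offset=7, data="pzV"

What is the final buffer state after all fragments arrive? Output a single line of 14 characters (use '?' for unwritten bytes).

Fragment 1: offset=4 data="qkQ" -> buffer=????qkQ???????
Fragment 2: offset=2 data="de" -> buffer=??deqkQ???????
Fragment 3: offset=10 data="IDDk" -> buffer=??deqkQ???IDDk
Fragment 4: offset=0 data="rG" -> buffer=rGdeqkQ???IDDk
Fragment 5: offset=7 data="pzV" -> buffer=rGdeqkQpzVIDDk

Answer: rGdeqkQpzVIDDk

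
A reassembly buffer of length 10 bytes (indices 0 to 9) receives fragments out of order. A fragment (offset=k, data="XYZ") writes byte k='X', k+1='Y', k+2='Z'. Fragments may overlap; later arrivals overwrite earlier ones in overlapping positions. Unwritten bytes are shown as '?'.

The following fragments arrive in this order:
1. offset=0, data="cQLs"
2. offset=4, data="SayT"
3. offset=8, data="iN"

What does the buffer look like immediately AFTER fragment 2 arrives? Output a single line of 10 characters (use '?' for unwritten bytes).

Answer: cQLsSayT??

Derivation:
Fragment 1: offset=0 data="cQLs" -> buffer=cQLs??????
Fragment 2: offset=4 data="SayT" -> buffer=cQLsSayT??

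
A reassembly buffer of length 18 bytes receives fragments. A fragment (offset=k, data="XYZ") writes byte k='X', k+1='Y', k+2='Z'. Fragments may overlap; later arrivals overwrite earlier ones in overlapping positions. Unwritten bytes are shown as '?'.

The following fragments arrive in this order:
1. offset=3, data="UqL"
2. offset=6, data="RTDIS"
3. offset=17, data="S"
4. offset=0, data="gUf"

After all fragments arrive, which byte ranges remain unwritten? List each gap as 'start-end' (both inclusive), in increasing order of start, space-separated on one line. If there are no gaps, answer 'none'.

Fragment 1: offset=3 len=3
Fragment 2: offset=6 len=5
Fragment 3: offset=17 len=1
Fragment 4: offset=0 len=3
Gaps: 11-16

Answer: 11-16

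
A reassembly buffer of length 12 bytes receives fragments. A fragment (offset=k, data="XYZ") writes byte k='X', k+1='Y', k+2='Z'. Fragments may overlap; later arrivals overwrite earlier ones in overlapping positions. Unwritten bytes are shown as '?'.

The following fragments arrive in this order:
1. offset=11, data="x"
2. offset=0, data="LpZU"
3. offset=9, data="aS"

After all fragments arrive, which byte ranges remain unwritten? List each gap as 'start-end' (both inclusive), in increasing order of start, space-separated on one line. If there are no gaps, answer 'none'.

Answer: 4-8

Derivation:
Fragment 1: offset=11 len=1
Fragment 2: offset=0 len=4
Fragment 3: offset=9 len=2
Gaps: 4-8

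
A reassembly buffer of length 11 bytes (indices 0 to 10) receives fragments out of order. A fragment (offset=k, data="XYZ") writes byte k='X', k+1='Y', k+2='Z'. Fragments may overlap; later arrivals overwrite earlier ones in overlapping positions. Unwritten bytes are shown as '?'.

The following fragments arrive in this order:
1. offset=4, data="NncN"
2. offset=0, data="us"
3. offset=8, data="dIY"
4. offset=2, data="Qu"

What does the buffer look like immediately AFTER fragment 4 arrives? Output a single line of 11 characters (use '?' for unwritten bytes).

Fragment 1: offset=4 data="NncN" -> buffer=????NncN???
Fragment 2: offset=0 data="us" -> buffer=us??NncN???
Fragment 3: offset=8 data="dIY" -> buffer=us??NncNdIY
Fragment 4: offset=2 data="Qu" -> buffer=usQuNncNdIY

Answer: usQuNncNdIY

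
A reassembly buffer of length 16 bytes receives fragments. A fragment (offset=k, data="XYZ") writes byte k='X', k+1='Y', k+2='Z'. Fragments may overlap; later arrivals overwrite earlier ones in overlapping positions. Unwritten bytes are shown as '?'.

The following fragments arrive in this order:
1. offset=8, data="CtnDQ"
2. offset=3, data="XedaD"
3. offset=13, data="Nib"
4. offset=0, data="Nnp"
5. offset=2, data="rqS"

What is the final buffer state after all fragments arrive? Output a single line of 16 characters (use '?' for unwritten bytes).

Answer: NnrqSdaDCtnDQNib

Derivation:
Fragment 1: offset=8 data="CtnDQ" -> buffer=????????CtnDQ???
Fragment 2: offset=3 data="XedaD" -> buffer=???XedaDCtnDQ???
Fragment 3: offset=13 data="Nib" -> buffer=???XedaDCtnDQNib
Fragment 4: offset=0 data="Nnp" -> buffer=NnpXedaDCtnDQNib
Fragment 5: offset=2 data="rqS" -> buffer=NnrqSdaDCtnDQNib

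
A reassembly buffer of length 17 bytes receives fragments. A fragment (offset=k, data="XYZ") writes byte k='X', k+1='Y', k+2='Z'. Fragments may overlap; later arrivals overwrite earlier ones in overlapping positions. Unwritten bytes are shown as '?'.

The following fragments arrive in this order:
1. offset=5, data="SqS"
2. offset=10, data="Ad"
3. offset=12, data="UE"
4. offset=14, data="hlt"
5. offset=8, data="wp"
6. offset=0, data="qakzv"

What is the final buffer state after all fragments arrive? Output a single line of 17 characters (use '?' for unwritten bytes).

Answer: qakzvSqSwpAdUEhlt

Derivation:
Fragment 1: offset=5 data="SqS" -> buffer=?????SqS?????????
Fragment 2: offset=10 data="Ad" -> buffer=?????SqS??Ad?????
Fragment 3: offset=12 data="UE" -> buffer=?????SqS??AdUE???
Fragment 4: offset=14 data="hlt" -> buffer=?????SqS??AdUEhlt
Fragment 5: offset=8 data="wp" -> buffer=?????SqSwpAdUEhlt
Fragment 6: offset=0 data="qakzv" -> buffer=qakzvSqSwpAdUEhlt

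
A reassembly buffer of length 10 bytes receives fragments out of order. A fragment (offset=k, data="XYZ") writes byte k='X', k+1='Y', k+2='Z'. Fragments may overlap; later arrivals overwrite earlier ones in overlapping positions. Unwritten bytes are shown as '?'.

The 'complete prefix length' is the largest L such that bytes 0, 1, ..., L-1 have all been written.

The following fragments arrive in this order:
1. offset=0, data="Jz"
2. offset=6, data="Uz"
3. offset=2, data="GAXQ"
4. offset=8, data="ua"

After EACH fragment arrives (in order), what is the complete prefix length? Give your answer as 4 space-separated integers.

Fragment 1: offset=0 data="Jz" -> buffer=Jz???????? -> prefix_len=2
Fragment 2: offset=6 data="Uz" -> buffer=Jz????Uz?? -> prefix_len=2
Fragment 3: offset=2 data="GAXQ" -> buffer=JzGAXQUz?? -> prefix_len=8
Fragment 4: offset=8 data="ua" -> buffer=JzGAXQUzua -> prefix_len=10

Answer: 2 2 8 10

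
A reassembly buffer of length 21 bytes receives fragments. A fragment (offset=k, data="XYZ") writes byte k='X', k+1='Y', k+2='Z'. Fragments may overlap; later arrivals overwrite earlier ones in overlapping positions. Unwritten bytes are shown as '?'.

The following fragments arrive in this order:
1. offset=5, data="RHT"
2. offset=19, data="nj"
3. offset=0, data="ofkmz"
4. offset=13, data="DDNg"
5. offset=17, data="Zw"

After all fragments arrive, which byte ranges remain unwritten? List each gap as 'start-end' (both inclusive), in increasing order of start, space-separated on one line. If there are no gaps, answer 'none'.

Answer: 8-12

Derivation:
Fragment 1: offset=5 len=3
Fragment 2: offset=19 len=2
Fragment 3: offset=0 len=5
Fragment 4: offset=13 len=4
Fragment 5: offset=17 len=2
Gaps: 8-12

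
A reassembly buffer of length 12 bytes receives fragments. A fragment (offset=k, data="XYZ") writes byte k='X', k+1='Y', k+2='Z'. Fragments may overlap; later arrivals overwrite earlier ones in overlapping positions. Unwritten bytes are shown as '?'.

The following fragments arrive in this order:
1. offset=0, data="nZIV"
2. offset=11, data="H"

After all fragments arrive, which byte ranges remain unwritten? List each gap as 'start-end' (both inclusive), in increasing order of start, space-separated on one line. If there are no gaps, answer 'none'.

Answer: 4-10

Derivation:
Fragment 1: offset=0 len=4
Fragment 2: offset=11 len=1
Gaps: 4-10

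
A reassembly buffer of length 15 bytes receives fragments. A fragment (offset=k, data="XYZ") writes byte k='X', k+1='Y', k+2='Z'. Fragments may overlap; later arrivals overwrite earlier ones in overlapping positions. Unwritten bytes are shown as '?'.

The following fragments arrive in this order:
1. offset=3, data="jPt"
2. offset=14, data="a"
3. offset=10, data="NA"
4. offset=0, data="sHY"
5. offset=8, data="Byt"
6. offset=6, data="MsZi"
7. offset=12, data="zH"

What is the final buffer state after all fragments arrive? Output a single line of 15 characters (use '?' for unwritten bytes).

Answer: sHYjPtMsZitAzHa

Derivation:
Fragment 1: offset=3 data="jPt" -> buffer=???jPt?????????
Fragment 2: offset=14 data="a" -> buffer=???jPt????????a
Fragment 3: offset=10 data="NA" -> buffer=???jPt????NA??a
Fragment 4: offset=0 data="sHY" -> buffer=sHYjPt????NA??a
Fragment 5: offset=8 data="Byt" -> buffer=sHYjPt??BytA??a
Fragment 6: offset=6 data="MsZi" -> buffer=sHYjPtMsZitA??a
Fragment 7: offset=12 data="zH" -> buffer=sHYjPtMsZitAzHa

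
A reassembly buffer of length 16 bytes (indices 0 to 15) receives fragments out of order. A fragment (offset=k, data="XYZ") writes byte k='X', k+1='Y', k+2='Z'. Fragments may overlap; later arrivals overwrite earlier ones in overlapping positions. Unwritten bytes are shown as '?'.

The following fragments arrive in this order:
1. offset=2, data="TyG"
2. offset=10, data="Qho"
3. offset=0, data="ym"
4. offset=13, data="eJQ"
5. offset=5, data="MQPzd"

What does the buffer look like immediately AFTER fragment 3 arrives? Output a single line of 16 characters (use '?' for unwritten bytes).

Fragment 1: offset=2 data="TyG" -> buffer=??TyG???????????
Fragment 2: offset=10 data="Qho" -> buffer=??TyG?????Qho???
Fragment 3: offset=0 data="ym" -> buffer=ymTyG?????Qho???

Answer: ymTyG?????Qho???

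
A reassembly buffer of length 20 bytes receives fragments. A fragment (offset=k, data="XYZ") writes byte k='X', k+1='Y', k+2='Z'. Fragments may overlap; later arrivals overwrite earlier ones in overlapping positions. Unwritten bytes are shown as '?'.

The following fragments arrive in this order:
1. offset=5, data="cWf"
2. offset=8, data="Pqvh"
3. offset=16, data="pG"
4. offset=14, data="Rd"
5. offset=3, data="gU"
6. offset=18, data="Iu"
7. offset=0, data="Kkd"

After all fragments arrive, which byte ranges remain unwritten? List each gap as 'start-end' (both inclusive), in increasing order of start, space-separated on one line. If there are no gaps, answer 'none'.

Answer: 12-13

Derivation:
Fragment 1: offset=5 len=3
Fragment 2: offset=8 len=4
Fragment 3: offset=16 len=2
Fragment 4: offset=14 len=2
Fragment 5: offset=3 len=2
Fragment 6: offset=18 len=2
Fragment 7: offset=0 len=3
Gaps: 12-13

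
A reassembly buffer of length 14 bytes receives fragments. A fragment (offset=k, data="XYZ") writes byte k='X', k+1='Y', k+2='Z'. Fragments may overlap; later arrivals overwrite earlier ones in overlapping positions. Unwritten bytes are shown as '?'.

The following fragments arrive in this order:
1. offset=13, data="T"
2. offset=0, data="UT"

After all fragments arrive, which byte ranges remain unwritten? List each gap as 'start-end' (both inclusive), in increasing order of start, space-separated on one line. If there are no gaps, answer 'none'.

Answer: 2-12

Derivation:
Fragment 1: offset=13 len=1
Fragment 2: offset=0 len=2
Gaps: 2-12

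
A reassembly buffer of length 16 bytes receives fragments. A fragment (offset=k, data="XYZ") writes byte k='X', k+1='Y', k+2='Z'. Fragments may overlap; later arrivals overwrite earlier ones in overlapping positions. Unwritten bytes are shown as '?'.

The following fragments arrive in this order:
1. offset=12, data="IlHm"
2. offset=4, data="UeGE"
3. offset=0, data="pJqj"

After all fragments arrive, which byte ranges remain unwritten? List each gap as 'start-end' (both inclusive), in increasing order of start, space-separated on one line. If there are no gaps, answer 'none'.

Answer: 8-11

Derivation:
Fragment 1: offset=12 len=4
Fragment 2: offset=4 len=4
Fragment 3: offset=0 len=4
Gaps: 8-11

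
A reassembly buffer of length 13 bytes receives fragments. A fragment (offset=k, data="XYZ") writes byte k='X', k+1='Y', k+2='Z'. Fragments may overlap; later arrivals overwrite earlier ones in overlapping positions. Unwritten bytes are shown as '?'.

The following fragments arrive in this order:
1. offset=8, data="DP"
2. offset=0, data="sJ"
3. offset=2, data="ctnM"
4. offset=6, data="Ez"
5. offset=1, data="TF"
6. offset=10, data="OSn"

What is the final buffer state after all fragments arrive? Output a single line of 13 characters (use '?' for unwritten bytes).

Answer: sTFtnMEzDPOSn

Derivation:
Fragment 1: offset=8 data="DP" -> buffer=????????DP???
Fragment 2: offset=0 data="sJ" -> buffer=sJ??????DP???
Fragment 3: offset=2 data="ctnM" -> buffer=sJctnM??DP???
Fragment 4: offset=6 data="Ez" -> buffer=sJctnMEzDP???
Fragment 5: offset=1 data="TF" -> buffer=sTFtnMEzDP???
Fragment 6: offset=10 data="OSn" -> buffer=sTFtnMEzDPOSn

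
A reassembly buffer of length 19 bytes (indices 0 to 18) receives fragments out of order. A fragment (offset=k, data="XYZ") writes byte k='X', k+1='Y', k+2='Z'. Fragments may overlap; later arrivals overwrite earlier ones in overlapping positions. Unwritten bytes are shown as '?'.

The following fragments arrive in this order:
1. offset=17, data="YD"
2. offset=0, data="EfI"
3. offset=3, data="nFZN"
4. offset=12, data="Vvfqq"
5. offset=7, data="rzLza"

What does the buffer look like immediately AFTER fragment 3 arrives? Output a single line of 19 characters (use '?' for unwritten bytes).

Fragment 1: offset=17 data="YD" -> buffer=?????????????????YD
Fragment 2: offset=0 data="EfI" -> buffer=EfI??????????????YD
Fragment 3: offset=3 data="nFZN" -> buffer=EfInFZN??????????YD

Answer: EfInFZN??????????YD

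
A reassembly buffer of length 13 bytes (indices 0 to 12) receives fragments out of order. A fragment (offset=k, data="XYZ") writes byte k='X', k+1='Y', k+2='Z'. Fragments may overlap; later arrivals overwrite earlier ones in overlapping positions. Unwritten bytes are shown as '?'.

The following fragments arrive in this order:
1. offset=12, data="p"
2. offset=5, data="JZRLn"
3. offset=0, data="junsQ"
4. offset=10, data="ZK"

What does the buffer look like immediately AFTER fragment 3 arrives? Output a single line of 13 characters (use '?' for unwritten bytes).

Fragment 1: offset=12 data="p" -> buffer=????????????p
Fragment 2: offset=5 data="JZRLn" -> buffer=?????JZRLn??p
Fragment 3: offset=0 data="junsQ" -> buffer=junsQJZRLn??p

Answer: junsQJZRLn??p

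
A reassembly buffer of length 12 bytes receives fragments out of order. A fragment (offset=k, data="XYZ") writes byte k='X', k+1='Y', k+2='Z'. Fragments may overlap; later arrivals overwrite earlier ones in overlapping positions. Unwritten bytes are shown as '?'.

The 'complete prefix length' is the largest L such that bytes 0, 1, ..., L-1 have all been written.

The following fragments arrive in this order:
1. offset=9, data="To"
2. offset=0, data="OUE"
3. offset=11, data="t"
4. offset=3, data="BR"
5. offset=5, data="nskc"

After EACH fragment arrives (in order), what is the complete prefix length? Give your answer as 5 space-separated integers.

Answer: 0 3 3 5 12

Derivation:
Fragment 1: offset=9 data="To" -> buffer=?????????To? -> prefix_len=0
Fragment 2: offset=0 data="OUE" -> buffer=OUE??????To? -> prefix_len=3
Fragment 3: offset=11 data="t" -> buffer=OUE??????Tot -> prefix_len=3
Fragment 4: offset=3 data="BR" -> buffer=OUEBR????Tot -> prefix_len=5
Fragment 5: offset=5 data="nskc" -> buffer=OUEBRnskcTot -> prefix_len=12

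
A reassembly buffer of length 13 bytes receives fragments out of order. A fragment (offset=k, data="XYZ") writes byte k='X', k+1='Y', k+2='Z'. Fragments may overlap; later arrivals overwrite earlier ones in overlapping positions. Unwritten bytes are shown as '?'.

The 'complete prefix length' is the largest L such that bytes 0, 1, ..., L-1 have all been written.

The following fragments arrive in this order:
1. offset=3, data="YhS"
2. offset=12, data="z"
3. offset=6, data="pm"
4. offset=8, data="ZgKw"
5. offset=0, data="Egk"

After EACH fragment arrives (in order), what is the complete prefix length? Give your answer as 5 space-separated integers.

Answer: 0 0 0 0 13

Derivation:
Fragment 1: offset=3 data="YhS" -> buffer=???YhS??????? -> prefix_len=0
Fragment 2: offset=12 data="z" -> buffer=???YhS??????z -> prefix_len=0
Fragment 3: offset=6 data="pm" -> buffer=???YhSpm????z -> prefix_len=0
Fragment 4: offset=8 data="ZgKw" -> buffer=???YhSpmZgKwz -> prefix_len=0
Fragment 5: offset=0 data="Egk" -> buffer=EgkYhSpmZgKwz -> prefix_len=13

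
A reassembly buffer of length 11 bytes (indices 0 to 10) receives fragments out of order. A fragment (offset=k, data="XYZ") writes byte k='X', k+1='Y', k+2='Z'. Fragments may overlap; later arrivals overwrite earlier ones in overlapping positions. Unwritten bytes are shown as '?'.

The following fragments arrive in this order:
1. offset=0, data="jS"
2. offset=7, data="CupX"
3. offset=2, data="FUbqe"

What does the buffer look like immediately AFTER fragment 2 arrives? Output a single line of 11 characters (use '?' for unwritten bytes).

Fragment 1: offset=0 data="jS" -> buffer=jS?????????
Fragment 2: offset=7 data="CupX" -> buffer=jS?????CupX

Answer: jS?????CupX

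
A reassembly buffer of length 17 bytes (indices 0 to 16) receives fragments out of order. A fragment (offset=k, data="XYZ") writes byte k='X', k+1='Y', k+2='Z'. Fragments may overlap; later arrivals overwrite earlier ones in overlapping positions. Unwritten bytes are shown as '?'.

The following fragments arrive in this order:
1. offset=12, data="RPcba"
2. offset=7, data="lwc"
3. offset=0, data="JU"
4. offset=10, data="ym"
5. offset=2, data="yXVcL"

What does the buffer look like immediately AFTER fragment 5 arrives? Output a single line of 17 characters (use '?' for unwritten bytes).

Answer: JUyXVcLlwcymRPcba

Derivation:
Fragment 1: offset=12 data="RPcba" -> buffer=????????????RPcba
Fragment 2: offset=7 data="lwc" -> buffer=???????lwc??RPcba
Fragment 3: offset=0 data="JU" -> buffer=JU?????lwc??RPcba
Fragment 4: offset=10 data="ym" -> buffer=JU?????lwcymRPcba
Fragment 5: offset=2 data="yXVcL" -> buffer=JUyXVcLlwcymRPcba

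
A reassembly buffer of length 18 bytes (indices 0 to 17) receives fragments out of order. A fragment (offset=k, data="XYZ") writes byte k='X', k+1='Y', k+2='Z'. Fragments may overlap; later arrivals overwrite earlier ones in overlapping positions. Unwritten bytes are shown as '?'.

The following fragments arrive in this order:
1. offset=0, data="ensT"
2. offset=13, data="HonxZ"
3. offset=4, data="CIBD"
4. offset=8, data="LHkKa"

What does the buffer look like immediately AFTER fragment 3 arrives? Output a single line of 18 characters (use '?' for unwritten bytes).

Fragment 1: offset=0 data="ensT" -> buffer=ensT??????????????
Fragment 2: offset=13 data="HonxZ" -> buffer=ensT?????????HonxZ
Fragment 3: offset=4 data="CIBD" -> buffer=ensTCIBD?????HonxZ

Answer: ensTCIBD?????HonxZ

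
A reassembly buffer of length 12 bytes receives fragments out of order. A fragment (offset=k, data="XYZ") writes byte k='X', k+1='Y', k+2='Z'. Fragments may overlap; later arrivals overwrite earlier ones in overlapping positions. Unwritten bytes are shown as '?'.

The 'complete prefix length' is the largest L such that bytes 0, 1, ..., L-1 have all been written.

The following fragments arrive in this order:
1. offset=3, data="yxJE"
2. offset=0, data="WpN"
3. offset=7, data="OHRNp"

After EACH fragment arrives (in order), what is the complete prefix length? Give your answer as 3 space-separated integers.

Fragment 1: offset=3 data="yxJE" -> buffer=???yxJE????? -> prefix_len=0
Fragment 2: offset=0 data="WpN" -> buffer=WpNyxJE????? -> prefix_len=7
Fragment 3: offset=7 data="OHRNp" -> buffer=WpNyxJEOHRNp -> prefix_len=12

Answer: 0 7 12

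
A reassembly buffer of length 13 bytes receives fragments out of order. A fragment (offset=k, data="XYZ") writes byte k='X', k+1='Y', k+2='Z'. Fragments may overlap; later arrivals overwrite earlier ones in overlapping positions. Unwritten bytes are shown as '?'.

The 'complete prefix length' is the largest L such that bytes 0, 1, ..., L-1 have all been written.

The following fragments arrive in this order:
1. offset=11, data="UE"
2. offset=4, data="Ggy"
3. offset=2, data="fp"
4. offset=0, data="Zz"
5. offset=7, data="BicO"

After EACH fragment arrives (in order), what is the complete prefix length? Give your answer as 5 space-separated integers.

Answer: 0 0 0 7 13

Derivation:
Fragment 1: offset=11 data="UE" -> buffer=???????????UE -> prefix_len=0
Fragment 2: offset=4 data="Ggy" -> buffer=????Ggy????UE -> prefix_len=0
Fragment 3: offset=2 data="fp" -> buffer=??fpGgy????UE -> prefix_len=0
Fragment 4: offset=0 data="Zz" -> buffer=ZzfpGgy????UE -> prefix_len=7
Fragment 5: offset=7 data="BicO" -> buffer=ZzfpGgyBicOUE -> prefix_len=13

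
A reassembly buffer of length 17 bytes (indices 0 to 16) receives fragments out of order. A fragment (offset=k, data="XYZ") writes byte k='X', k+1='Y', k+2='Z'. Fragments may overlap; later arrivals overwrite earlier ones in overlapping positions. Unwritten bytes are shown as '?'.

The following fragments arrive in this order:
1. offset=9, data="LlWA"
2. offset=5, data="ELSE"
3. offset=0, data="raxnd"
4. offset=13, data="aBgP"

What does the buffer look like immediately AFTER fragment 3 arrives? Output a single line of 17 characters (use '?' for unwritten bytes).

Answer: raxndELSELlWA????

Derivation:
Fragment 1: offset=9 data="LlWA" -> buffer=?????????LlWA????
Fragment 2: offset=5 data="ELSE" -> buffer=?????ELSELlWA????
Fragment 3: offset=0 data="raxnd" -> buffer=raxndELSELlWA????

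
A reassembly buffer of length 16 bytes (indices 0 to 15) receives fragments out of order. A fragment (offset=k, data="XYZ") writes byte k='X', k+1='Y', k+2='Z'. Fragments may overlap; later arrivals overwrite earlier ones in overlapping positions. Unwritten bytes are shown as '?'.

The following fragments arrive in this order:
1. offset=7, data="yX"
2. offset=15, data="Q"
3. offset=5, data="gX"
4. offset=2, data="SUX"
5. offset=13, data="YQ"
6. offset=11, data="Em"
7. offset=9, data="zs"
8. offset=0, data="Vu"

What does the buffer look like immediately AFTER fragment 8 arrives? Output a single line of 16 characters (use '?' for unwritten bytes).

Fragment 1: offset=7 data="yX" -> buffer=???????yX???????
Fragment 2: offset=15 data="Q" -> buffer=???????yX??????Q
Fragment 3: offset=5 data="gX" -> buffer=?????gXyX??????Q
Fragment 4: offset=2 data="SUX" -> buffer=??SUXgXyX??????Q
Fragment 5: offset=13 data="YQ" -> buffer=??SUXgXyX????YQQ
Fragment 6: offset=11 data="Em" -> buffer=??SUXgXyX??EmYQQ
Fragment 7: offset=9 data="zs" -> buffer=??SUXgXyXzsEmYQQ
Fragment 8: offset=0 data="Vu" -> buffer=VuSUXgXyXzsEmYQQ

Answer: VuSUXgXyXzsEmYQQ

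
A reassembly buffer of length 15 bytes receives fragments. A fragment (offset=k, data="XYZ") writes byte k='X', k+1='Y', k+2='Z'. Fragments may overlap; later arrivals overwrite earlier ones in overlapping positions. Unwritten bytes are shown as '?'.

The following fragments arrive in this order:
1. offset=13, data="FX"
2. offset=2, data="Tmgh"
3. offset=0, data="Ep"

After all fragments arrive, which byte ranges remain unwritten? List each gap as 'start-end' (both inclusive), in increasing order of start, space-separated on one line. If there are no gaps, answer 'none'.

Answer: 6-12

Derivation:
Fragment 1: offset=13 len=2
Fragment 2: offset=2 len=4
Fragment 3: offset=0 len=2
Gaps: 6-12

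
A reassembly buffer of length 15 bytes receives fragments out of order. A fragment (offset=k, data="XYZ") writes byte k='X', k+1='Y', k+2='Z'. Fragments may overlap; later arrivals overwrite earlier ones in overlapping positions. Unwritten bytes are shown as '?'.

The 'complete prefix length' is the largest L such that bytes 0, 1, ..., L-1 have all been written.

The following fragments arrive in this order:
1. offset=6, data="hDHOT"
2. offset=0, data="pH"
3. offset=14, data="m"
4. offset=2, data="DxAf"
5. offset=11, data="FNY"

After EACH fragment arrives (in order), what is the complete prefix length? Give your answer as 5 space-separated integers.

Fragment 1: offset=6 data="hDHOT" -> buffer=??????hDHOT???? -> prefix_len=0
Fragment 2: offset=0 data="pH" -> buffer=pH????hDHOT???? -> prefix_len=2
Fragment 3: offset=14 data="m" -> buffer=pH????hDHOT???m -> prefix_len=2
Fragment 4: offset=2 data="DxAf" -> buffer=pHDxAfhDHOT???m -> prefix_len=11
Fragment 5: offset=11 data="FNY" -> buffer=pHDxAfhDHOTFNYm -> prefix_len=15

Answer: 0 2 2 11 15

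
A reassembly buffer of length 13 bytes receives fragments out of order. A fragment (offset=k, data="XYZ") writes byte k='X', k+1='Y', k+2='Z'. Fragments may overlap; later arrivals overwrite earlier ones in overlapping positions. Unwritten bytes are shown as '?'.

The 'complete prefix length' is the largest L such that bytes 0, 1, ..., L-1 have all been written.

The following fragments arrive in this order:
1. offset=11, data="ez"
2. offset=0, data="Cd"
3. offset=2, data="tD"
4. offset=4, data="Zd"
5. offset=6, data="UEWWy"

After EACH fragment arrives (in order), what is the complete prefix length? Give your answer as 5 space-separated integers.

Fragment 1: offset=11 data="ez" -> buffer=???????????ez -> prefix_len=0
Fragment 2: offset=0 data="Cd" -> buffer=Cd?????????ez -> prefix_len=2
Fragment 3: offset=2 data="tD" -> buffer=CdtD???????ez -> prefix_len=4
Fragment 4: offset=4 data="Zd" -> buffer=CdtDZd?????ez -> prefix_len=6
Fragment 5: offset=6 data="UEWWy" -> buffer=CdtDZdUEWWyez -> prefix_len=13

Answer: 0 2 4 6 13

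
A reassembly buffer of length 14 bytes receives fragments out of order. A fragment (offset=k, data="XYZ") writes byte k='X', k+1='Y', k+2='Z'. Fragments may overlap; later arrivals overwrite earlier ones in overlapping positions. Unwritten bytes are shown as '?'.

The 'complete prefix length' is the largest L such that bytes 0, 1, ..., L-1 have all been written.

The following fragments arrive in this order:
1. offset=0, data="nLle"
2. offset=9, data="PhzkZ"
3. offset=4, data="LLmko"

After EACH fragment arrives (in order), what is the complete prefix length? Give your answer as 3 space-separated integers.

Fragment 1: offset=0 data="nLle" -> buffer=nLle?????????? -> prefix_len=4
Fragment 2: offset=9 data="PhzkZ" -> buffer=nLle?????PhzkZ -> prefix_len=4
Fragment 3: offset=4 data="LLmko" -> buffer=nLleLLmkoPhzkZ -> prefix_len=14

Answer: 4 4 14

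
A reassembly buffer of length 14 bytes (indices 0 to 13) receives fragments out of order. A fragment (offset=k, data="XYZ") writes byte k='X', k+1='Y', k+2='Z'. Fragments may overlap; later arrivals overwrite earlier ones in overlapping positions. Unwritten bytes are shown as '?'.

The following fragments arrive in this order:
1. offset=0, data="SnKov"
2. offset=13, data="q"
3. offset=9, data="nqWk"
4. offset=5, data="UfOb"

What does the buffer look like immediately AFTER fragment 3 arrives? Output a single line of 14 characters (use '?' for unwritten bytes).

Fragment 1: offset=0 data="SnKov" -> buffer=SnKov?????????
Fragment 2: offset=13 data="q" -> buffer=SnKov????????q
Fragment 3: offset=9 data="nqWk" -> buffer=SnKov????nqWkq

Answer: SnKov????nqWkq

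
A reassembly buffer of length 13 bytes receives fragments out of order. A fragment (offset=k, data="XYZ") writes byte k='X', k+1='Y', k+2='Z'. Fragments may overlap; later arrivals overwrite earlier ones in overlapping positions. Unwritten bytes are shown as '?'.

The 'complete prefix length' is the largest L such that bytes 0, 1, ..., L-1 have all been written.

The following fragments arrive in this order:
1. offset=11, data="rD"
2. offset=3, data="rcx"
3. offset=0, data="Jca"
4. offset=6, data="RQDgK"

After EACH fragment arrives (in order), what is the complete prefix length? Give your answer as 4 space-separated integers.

Fragment 1: offset=11 data="rD" -> buffer=???????????rD -> prefix_len=0
Fragment 2: offset=3 data="rcx" -> buffer=???rcx?????rD -> prefix_len=0
Fragment 3: offset=0 data="Jca" -> buffer=Jcarcx?????rD -> prefix_len=6
Fragment 4: offset=6 data="RQDgK" -> buffer=JcarcxRQDgKrD -> prefix_len=13

Answer: 0 0 6 13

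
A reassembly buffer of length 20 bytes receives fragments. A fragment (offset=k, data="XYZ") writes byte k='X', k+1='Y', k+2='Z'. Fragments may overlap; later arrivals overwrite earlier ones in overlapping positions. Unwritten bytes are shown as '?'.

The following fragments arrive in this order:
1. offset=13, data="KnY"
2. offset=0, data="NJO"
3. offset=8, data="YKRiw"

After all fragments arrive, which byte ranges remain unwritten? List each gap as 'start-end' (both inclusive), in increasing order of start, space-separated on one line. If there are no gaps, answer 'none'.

Answer: 3-7 16-19

Derivation:
Fragment 1: offset=13 len=3
Fragment 2: offset=0 len=3
Fragment 3: offset=8 len=5
Gaps: 3-7 16-19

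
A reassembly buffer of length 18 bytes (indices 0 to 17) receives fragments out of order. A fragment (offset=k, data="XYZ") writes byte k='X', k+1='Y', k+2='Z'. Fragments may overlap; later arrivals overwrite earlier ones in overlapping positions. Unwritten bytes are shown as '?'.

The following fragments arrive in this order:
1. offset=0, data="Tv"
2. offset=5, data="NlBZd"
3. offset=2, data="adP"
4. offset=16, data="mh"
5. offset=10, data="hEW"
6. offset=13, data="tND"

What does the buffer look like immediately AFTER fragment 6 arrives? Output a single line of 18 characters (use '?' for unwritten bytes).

Answer: TvadPNlBZdhEWtNDmh

Derivation:
Fragment 1: offset=0 data="Tv" -> buffer=Tv????????????????
Fragment 2: offset=5 data="NlBZd" -> buffer=Tv???NlBZd????????
Fragment 3: offset=2 data="adP" -> buffer=TvadPNlBZd????????
Fragment 4: offset=16 data="mh" -> buffer=TvadPNlBZd??????mh
Fragment 5: offset=10 data="hEW" -> buffer=TvadPNlBZdhEW???mh
Fragment 6: offset=13 data="tND" -> buffer=TvadPNlBZdhEWtNDmh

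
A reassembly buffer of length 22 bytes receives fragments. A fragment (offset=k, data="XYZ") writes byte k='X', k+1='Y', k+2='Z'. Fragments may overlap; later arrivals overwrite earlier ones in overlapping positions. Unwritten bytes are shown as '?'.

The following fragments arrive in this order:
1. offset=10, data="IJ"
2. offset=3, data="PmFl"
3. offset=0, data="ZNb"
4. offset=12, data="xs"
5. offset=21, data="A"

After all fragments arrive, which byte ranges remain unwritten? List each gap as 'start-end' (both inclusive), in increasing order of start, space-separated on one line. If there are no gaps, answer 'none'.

Fragment 1: offset=10 len=2
Fragment 2: offset=3 len=4
Fragment 3: offset=0 len=3
Fragment 4: offset=12 len=2
Fragment 5: offset=21 len=1
Gaps: 7-9 14-20

Answer: 7-9 14-20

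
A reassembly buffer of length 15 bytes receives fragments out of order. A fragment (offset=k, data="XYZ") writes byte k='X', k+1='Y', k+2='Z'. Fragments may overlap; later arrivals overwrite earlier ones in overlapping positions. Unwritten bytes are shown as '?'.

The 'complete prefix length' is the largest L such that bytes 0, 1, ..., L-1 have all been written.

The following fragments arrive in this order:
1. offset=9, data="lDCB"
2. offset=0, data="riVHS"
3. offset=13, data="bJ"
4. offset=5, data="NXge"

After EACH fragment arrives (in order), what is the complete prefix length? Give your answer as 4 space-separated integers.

Answer: 0 5 5 15

Derivation:
Fragment 1: offset=9 data="lDCB" -> buffer=?????????lDCB?? -> prefix_len=0
Fragment 2: offset=0 data="riVHS" -> buffer=riVHS????lDCB?? -> prefix_len=5
Fragment 3: offset=13 data="bJ" -> buffer=riVHS????lDCBbJ -> prefix_len=5
Fragment 4: offset=5 data="NXge" -> buffer=riVHSNXgelDCBbJ -> prefix_len=15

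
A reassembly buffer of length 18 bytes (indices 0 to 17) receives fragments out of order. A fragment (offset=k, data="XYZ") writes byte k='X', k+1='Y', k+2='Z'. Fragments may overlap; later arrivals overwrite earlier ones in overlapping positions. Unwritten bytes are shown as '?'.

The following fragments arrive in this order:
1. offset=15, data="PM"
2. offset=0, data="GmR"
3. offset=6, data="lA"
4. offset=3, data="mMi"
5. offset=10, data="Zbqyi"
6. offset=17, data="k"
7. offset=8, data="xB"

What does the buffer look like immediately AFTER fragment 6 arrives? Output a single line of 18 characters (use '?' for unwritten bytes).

Fragment 1: offset=15 data="PM" -> buffer=???????????????PM?
Fragment 2: offset=0 data="GmR" -> buffer=GmR????????????PM?
Fragment 3: offset=6 data="lA" -> buffer=GmR???lA???????PM?
Fragment 4: offset=3 data="mMi" -> buffer=GmRmMilA???????PM?
Fragment 5: offset=10 data="Zbqyi" -> buffer=GmRmMilA??ZbqyiPM?
Fragment 6: offset=17 data="k" -> buffer=GmRmMilA??ZbqyiPMk

Answer: GmRmMilA??ZbqyiPMk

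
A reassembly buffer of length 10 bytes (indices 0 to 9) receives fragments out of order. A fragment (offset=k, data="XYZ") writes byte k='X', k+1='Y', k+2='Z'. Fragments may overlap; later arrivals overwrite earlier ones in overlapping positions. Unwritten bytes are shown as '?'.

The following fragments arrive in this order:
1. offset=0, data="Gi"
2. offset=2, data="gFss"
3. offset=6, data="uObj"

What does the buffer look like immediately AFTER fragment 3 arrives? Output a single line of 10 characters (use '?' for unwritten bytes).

Answer: GigFssuObj

Derivation:
Fragment 1: offset=0 data="Gi" -> buffer=Gi????????
Fragment 2: offset=2 data="gFss" -> buffer=GigFss????
Fragment 3: offset=6 data="uObj" -> buffer=GigFssuObj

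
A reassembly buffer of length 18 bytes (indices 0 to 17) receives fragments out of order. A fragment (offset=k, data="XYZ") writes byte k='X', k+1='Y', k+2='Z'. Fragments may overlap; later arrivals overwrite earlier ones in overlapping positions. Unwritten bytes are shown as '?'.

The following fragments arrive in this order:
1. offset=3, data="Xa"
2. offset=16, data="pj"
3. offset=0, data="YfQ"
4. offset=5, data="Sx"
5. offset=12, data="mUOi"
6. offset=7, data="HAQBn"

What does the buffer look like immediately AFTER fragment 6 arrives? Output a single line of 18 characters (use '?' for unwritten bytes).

Answer: YfQXaSxHAQBnmUOipj

Derivation:
Fragment 1: offset=3 data="Xa" -> buffer=???Xa?????????????
Fragment 2: offset=16 data="pj" -> buffer=???Xa???????????pj
Fragment 3: offset=0 data="YfQ" -> buffer=YfQXa???????????pj
Fragment 4: offset=5 data="Sx" -> buffer=YfQXaSx?????????pj
Fragment 5: offset=12 data="mUOi" -> buffer=YfQXaSx?????mUOipj
Fragment 6: offset=7 data="HAQBn" -> buffer=YfQXaSxHAQBnmUOipj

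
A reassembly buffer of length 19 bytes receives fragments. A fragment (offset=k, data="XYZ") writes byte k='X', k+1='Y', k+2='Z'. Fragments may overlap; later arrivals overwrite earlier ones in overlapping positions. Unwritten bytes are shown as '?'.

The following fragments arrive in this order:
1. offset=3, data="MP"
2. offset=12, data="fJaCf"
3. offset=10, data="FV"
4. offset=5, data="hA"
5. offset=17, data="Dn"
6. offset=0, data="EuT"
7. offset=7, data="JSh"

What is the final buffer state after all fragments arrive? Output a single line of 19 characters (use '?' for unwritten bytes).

Fragment 1: offset=3 data="MP" -> buffer=???MP??????????????
Fragment 2: offset=12 data="fJaCf" -> buffer=???MP???????fJaCf??
Fragment 3: offset=10 data="FV" -> buffer=???MP?????FVfJaCf??
Fragment 4: offset=5 data="hA" -> buffer=???MPhA???FVfJaCf??
Fragment 5: offset=17 data="Dn" -> buffer=???MPhA???FVfJaCfDn
Fragment 6: offset=0 data="EuT" -> buffer=EuTMPhA???FVfJaCfDn
Fragment 7: offset=7 data="JSh" -> buffer=EuTMPhAJShFVfJaCfDn

Answer: EuTMPhAJShFVfJaCfDn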